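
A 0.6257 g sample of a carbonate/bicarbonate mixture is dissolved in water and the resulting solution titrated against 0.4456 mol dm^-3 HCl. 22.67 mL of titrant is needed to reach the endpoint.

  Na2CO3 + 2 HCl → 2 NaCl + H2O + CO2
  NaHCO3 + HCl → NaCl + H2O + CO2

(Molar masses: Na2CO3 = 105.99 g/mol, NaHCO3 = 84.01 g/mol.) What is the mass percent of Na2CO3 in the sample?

60.88 %

n(HCl) = 0.02267 × 0.4456 = 0.01010 mol
Let x = n(Na2CO3), y = n(NaHCO3).
Titrant: 2x + 1y = 0.01010;  mass: 105.99x + 84.01y = 0.6257
Solving, x = 3.594 × 10^-3 mol, y = 2.913 × 10^-3 mol
mass of Na2CO3 = 3.594 × 10^-3 × 105.99 = 0.3809 g
% Na2CO3 = 0.3809 / 0.6257 × 100 = 60.88 %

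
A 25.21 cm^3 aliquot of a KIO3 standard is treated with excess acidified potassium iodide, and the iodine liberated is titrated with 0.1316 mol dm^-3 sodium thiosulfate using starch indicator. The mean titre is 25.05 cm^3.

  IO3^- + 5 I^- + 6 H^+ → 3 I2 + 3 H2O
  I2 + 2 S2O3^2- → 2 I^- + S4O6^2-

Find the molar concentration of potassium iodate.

n(S2O3^2-) = 0.02505 × 0.1316 = 3.297 × 10^-3 mol
n(I2) = n(S2O3^2-)/2 = 1.648 × 10^-3 mol
From the 1:3 ratio, n(IO3^-) in the aliquot = 1/3 × 1.648 × 10^-3 = 5.494 × 10^-4 mol
[IO3^-] = 5.494 × 10^-4 / 0.02521 = 0.02179 mol/L

0.02179 mol/L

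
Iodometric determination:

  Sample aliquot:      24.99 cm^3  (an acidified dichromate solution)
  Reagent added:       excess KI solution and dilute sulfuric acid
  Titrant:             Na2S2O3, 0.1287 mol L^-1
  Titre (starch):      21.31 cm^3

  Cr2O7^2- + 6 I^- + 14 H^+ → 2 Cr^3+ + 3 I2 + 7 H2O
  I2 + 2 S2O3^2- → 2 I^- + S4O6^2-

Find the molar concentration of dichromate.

n(S2O3^2-) = 0.02131 × 0.1287 = 2.743 × 10^-3 mol
n(I2) = n(S2O3^2-)/2 = 1.371 × 10^-3 mol
From the 1:3 ratio, n(Cr2O7^2-) in the aliquot = 1/3 × 1.371 × 10^-3 = 4.571 × 10^-4 mol
[Cr2O7^2-] = 4.571 × 10^-4 / 0.02499 = 0.01829 mol/L

0.01829 mol/L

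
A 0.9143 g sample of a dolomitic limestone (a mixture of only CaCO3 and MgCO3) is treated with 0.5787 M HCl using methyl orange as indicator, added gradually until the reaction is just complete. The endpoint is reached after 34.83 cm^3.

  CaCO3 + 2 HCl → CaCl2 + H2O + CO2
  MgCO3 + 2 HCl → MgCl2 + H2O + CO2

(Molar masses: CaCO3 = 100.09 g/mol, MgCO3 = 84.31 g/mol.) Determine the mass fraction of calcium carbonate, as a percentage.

44.83 %

n(HCl) = 0.03483 × 0.5787 = 0.02016 mol
Let x = n(CaCO3), y = n(MgCO3).
Titrant: 2x + 2y = 0.02016;  mass: 100.09x + 84.31y = 0.9143
Solving, x = 4.095 × 10^-3 mol, y = 5.983 × 10^-3 mol
mass of CaCO3 = 4.095 × 10^-3 × 100.09 = 0.4099 g
% CaCO3 = 0.4099 / 0.9143 × 100 = 44.83 %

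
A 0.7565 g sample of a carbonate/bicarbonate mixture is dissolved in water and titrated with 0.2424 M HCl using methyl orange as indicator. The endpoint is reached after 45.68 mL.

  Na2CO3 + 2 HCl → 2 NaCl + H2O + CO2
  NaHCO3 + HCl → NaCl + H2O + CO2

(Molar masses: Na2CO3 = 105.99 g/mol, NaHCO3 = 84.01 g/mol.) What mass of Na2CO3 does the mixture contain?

0.2968 g

n(HCl) = 0.04568 × 0.2424 = 0.01107 mol
Let x = n(Na2CO3), y = n(NaHCO3).
Titrant: 2x + 1y = 0.01107;  mass: 105.99x + 84.01y = 0.7565
Solving, x = 2.801 × 10^-3 mol, y = 5.471 × 10^-3 mol
mass of Na2CO3 = 2.801 × 10^-3 × 105.99 = 0.2968 g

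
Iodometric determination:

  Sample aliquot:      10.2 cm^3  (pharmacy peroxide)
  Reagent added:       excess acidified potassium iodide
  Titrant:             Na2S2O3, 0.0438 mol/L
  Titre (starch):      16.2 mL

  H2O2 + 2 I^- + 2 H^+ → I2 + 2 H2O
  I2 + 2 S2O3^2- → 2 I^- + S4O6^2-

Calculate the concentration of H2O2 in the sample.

n(S2O3^2-) = 0.0162 × 0.0438 = 7.10 × 10^-4 mol
n(I2) = n(S2O3^2-)/2 = 3.55 × 10^-4 mol
n(H2O2) in the aliquot = 3.55 × 10^-4 mol (1:1 ratio)
[H2O2] = 3.55 × 10^-4 / 0.0102 = 0.0348 mol/L

0.0348 mol/L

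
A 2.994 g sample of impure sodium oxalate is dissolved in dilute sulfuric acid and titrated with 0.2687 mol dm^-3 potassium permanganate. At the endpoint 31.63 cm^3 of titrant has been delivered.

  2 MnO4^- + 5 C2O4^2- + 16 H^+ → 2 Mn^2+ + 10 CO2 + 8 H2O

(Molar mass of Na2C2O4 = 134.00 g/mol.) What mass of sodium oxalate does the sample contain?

2.847 g

n(KMnO4) = 0.03163 L × 0.2687 mol/L = 8.499 × 10^-3 mol
From the 5:2 ratio, n(Na2C2O4) = 5/2 × 8.499 × 10^-3 = 0.02125 mol
mass of Na2C2O4 = 0.02125 × 134.00 g/mol = 2.847 g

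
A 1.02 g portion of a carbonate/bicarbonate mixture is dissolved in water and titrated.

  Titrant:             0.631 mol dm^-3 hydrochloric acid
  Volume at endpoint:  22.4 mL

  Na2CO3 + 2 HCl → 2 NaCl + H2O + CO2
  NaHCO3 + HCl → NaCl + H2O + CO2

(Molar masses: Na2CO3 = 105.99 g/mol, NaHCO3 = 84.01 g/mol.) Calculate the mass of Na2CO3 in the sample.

n(HCl) = 0.0224 × 0.631 = 0.0141 mol
Let x = n(Na2CO3), y = n(NaHCO3).
Titrant: 2x + 1y = 0.0141;  mass: 105.99x + 84.01y = 1.02
Solving, x = 2.70 × 10^-3 mol, y = 8.74 × 10^-3 mol
mass of Na2CO3 = 2.70 × 10^-3 × 105.99 = 0.286 g

0.286 g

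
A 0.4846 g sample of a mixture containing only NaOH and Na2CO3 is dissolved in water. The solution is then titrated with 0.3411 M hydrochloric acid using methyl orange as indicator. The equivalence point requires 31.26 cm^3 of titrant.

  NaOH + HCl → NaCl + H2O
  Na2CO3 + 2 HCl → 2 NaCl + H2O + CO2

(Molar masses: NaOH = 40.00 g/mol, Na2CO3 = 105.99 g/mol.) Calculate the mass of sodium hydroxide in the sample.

n(HCl) = 0.03126 × 0.3411 = 0.01066 mol
Let x = n(NaOH), y = n(Na2CO3).
Titrant: 1x + 2y = 0.01066;  mass: 40.00x + 105.99y = 0.4846
Solving, x = 6.193 × 10^-3 mol, y = 2.235 × 10^-3 mol
mass of NaOH = 6.193 × 10^-3 × 40.00 = 0.2477 g

0.2477 g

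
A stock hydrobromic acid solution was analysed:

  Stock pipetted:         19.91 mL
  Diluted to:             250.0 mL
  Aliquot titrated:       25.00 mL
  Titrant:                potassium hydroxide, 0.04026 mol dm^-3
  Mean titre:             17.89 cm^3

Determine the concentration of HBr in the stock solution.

0.3618 mol/L

HBr + KOH → KBr + H2O
n(KOH) = 0.01789 × 0.04026 = 7.203 × 10^-4 mol
n(HBr) in the aliquot = 7.203 × 10^-4 mol (1:1 ratio)
[HBr]_dilute = 7.203 × 10^-4 / 0.02500 = 0.02881 mol/L
Dilution factor = 250.0 / 19.91 = 12.56
[HBr]_stock = 0.02881 × 12.56 = 0.3618 mol/L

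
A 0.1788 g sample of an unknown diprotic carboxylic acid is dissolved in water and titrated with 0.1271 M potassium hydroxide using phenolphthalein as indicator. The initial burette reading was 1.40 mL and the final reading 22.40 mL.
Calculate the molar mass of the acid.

134.0 g/mol

n(KOH) = 0.02100 L × 0.1271 mol/L = 2.669 × 10^-3 mol
From the 1:2 ratio, n(H2A) = 1/2 × 2.669 × 10^-3 = 1.335 × 10^-3 mol
M = m / n = 0.1788 g / 1.335 × 10^-3 mol = 134.0 g/mol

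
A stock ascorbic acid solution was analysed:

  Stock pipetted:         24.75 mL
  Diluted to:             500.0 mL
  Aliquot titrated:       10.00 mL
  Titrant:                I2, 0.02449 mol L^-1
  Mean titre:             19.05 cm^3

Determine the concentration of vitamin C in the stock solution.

0.9425 mol/L

C6H8O6 + I2 → C6H6O6 + 2 HI
n(I2) = 0.01905 × 0.02449 = 4.665 × 10^-4 mol
n(C6H8O6) in the aliquot = 4.665 × 10^-4 mol (1:1 ratio)
[C6H8O6]_dilute = 4.665 × 10^-4 / 0.01000 = 0.04665 mol/L
Dilution factor = 500.0 / 24.75 = 20.20
[C6H8O6]_stock = 0.04665 × 20.20 = 0.9425 mol/L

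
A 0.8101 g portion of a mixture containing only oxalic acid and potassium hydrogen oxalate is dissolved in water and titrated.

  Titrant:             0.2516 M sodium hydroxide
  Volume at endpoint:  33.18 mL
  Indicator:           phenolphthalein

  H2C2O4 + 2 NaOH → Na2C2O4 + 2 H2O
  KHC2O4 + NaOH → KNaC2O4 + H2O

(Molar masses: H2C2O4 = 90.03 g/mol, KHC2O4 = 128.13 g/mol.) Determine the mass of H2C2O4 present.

n(NaOH) = 0.03318 × 0.2516 = 8.348 × 10^-3 mol
Let x = n(H2C2O4), y = n(KHC2O4).
Titrant: 2x + 1y = 8.348 × 10^-3;  mass: 90.03x + 128.13y = 0.8101
Solving, x = 1.561 × 10^-3 mol, y = 5.225 × 10^-3 mol
mass of H2C2O4 = 1.561 × 10^-3 × 90.03 = 0.1406 g

0.1406 g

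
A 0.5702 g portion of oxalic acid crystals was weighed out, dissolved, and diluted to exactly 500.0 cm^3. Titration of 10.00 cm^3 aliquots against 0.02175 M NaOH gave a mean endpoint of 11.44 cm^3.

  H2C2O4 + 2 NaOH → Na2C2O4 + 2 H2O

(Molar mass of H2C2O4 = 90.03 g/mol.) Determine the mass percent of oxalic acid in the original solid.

n(NaOH) per titration = 0.01144 × 0.02175 = 2.488 × 10^-4 mol
From the 1:2 ratio, n(H2C2O4) in each aliquot = 1/2 × 2.488 × 10^-4 = 1.244 × 10^-4 mol
n(H2C2O4) in the whole flask = 1.244 × 10^-4 × 500.0/10.00 = 6.220 × 10^-3 mol
mass of H2C2O4 = 6.220 × 10^-3 × 90.03 = 0.5600 g
% H2C2O4 = 0.5600 / 0.5702 × 100 = 98.22 %

98.22 %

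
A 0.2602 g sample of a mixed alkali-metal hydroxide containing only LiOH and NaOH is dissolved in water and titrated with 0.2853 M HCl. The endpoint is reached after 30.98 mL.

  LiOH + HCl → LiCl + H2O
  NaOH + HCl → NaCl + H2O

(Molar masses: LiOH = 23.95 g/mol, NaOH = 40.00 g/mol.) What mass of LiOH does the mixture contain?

0.1393 g

n(HCl) = 0.03098 × 0.2853 = 8.839 × 10^-3 mol
Let x = n(LiOH), y = n(NaOH).
Titrant: 1x + 1y = 8.839 × 10^-3;  mass: 23.95x + 40.00y = 0.2602
Solving, x = 5.816 × 10^-3 mol, y = 3.023 × 10^-3 mol
mass of LiOH = 5.816 × 10^-3 × 23.95 = 0.1393 g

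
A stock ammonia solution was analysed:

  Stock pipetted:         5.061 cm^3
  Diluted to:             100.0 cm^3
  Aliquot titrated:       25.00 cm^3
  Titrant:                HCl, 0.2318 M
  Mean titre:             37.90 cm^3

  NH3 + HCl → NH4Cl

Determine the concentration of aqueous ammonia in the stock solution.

6.943 M

n(HCl) = 0.03790 × 0.2318 = 8.785 × 10^-3 mol
n(NH3) in the aliquot = 8.785 × 10^-3 mol (1:1 ratio)
[NH3]_dilute = 8.785 × 10^-3 / 0.02500 = 0.3514 mol/L
Dilution factor = 100.0 / 5.061 = 19.76
[NH3]_stock = 0.3514 × 19.76 = 6.943 mol/L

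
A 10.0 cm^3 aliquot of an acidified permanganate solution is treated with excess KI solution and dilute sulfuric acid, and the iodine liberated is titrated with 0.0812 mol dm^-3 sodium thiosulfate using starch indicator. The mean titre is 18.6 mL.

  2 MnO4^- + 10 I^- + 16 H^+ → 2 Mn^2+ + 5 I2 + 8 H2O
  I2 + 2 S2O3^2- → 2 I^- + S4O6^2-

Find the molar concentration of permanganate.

0.0302 mol/L

n(S2O3^2-) = 0.0186 × 0.0812 = 1.51 × 10^-3 mol
n(I2) = n(S2O3^2-)/2 = 7.55 × 10^-4 mol
From the 2:5 ratio, n(MnO4^-) in the aliquot = 2/5 × 7.55 × 10^-4 = 3.02 × 10^-4 mol
[MnO4^-] = 3.02 × 10^-4 / 0.0100 = 0.0302 mol/L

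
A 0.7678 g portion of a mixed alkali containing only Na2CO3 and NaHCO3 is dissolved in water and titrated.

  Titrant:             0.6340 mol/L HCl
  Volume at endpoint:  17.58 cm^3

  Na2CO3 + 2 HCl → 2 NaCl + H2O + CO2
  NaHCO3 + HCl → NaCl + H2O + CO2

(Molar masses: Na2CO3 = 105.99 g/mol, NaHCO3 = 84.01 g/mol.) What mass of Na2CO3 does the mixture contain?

0.2880 g

n(HCl) = 0.01758 × 0.6340 = 0.01115 mol
Let x = n(Na2CO3), y = n(NaHCO3).
Titrant: 2x + 1y = 0.01115;  mass: 105.99x + 84.01y = 0.7678
Solving, x = 2.717 × 10^-3 mol, y = 5.711 × 10^-3 mol
mass of Na2CO3 = 2.717 × 10^-3 × 105.99 = 0.2880 g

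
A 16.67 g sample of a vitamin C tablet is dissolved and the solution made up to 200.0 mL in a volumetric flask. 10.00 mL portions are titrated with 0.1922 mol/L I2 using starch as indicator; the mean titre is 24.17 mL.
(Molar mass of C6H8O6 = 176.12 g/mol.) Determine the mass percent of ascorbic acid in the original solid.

C6H8O6 + I2 → C6H6O6 + 2 HI
n(I2) per titration = 0.02417 × 0.1922 = 4.645 × 10^-3 mol
n(C6H8O6) in each aliquot = 4.645 × 10^-3 mol (1:1 ratio)
n(C6H8O6) in the whole flask = 4.645 × 10^-3 × 200.0/10.00 = 0.09291 mol
mass of C6H8O6 = 0.09291 × 176.12 = 16.36 g
% C6H8O6 = 16.36 / 16.67 × 100 = 98.16 %

98.16 %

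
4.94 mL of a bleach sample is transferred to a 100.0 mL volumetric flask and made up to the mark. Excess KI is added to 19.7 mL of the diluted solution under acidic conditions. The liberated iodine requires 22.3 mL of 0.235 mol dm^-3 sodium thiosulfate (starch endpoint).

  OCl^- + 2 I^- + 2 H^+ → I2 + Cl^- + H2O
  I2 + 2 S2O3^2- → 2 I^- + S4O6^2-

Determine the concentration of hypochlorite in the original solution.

n(S2O3^2-) = 0.0223 × 0.235 = 5.24 × 10^-3 mol
n(I2) = n(S2O3^2-)/2 = 2.62 × 10^-3 mol
n(OCl^-) in the aliquot = 2.62 × 10^-3 mol (1:1 ratio)
[OCl^-]_dilute = 2.62 × 10^-3 / 0.0197 = 0.133 mol/L
[OCl^-]_original = 0.133 × 100.0/4.94 = 2.69 mol/L

2.69 mol/L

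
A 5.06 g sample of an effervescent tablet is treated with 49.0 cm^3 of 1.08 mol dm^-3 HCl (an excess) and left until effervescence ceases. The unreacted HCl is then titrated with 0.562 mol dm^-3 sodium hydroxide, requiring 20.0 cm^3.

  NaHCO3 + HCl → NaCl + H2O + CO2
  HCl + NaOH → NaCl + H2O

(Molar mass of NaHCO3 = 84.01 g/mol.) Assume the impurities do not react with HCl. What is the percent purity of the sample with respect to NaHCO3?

n(HCl) added = 0.0490 × 1.08 = 0.0529 mol
n(NaOH) used in back-titration = 0.0200 × 0.562 = 0.0112 mol
n(HCl) left over = 0.0112 mol (1:1 ratio)
n(HCl) consumed by analyte = 0.0529 − 0.0112 = 0.0417 mol
n(NaHCO3) = 0.0417 mol (1:1 ratio)
mass of NaHCO3 = 0.0417 × 84.01 = 3.50 g
% NaHCO3 = 3.50 / 5.06 × 100 = 69.2 %

69.2 %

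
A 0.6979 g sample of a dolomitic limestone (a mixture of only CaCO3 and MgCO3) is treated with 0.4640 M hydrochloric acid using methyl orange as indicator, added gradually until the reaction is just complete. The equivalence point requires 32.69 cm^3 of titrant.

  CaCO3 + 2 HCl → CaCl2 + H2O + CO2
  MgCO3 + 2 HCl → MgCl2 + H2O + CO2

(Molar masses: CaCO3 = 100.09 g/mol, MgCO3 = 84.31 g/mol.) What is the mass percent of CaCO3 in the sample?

53.15 %

n(HCl) = 0.03269 × 0.4640 = 0.01517 mol
Let x = n(CaCO3), y = n(MgCO3).
Titrant: 2x + 2y = 0.01517;  mass: 100.09x + 84.31y = 0.6979
Solving, x = 3.706 × 10^-3 mol, y = 3.878 × 10^-3 mol
mass of CaCO3 = 3.706 × 10^-3 × 100.09 = 0.3710 g
% CaCO3 = 0.3710 / 0.6979 × 100 = 53.15 %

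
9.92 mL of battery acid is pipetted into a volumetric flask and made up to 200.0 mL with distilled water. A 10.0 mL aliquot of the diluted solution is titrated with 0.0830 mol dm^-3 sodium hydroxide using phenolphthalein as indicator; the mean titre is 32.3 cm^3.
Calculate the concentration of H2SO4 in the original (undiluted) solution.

2.70 mol/L

H2SO4 + 2 NaOH → Na2SO4 + 2 H2O
n(NaOH) = 0.0323 × 0.0830 = 2.68 × 10^-3 mol
From the 1:2 ratio, n(H2SO4) in the aliquot = 1/2 × 2.68 × 10^-3 = 1.34 × 10^-3 mol
[H2SO4]_dilute = 1.34 × 10^-3 / 0.0100 = 0.134 mol/L
Dilution factor = 200.0 / 9.92 = 20.16
[H2SO4]_stock = 0.134 × 20.16 = 2.70 mol/L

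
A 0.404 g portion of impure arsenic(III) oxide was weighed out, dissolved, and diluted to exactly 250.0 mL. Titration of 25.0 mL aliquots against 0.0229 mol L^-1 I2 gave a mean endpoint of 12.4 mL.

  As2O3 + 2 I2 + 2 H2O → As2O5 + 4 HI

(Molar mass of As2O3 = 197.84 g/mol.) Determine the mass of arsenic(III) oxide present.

n(I2) per titration = 0.0124 × 0.0229 = 2.84 × 10^-4 mol
From the 1:2 ratio, n(As2O3) in each aliquot = 1/2 × 2.84 × 10^-4 = 1.42 × 10^-4 mol
n(As2O3) in the whole flask = 1.42 × 10^-4 × 250.0/25.0 = 1.42 × 10^-3 mol
mass of As2O3 = 1.42 × 10^-3 × 197.84 = 0.281 g

0.281 g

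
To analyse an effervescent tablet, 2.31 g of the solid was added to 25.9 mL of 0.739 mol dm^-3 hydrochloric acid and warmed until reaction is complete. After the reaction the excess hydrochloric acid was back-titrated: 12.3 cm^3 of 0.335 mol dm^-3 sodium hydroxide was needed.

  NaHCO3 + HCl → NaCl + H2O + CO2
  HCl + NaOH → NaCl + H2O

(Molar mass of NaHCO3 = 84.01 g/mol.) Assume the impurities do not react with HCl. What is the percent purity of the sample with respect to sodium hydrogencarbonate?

54.6 %

n(HCl) added = 0.0259 × 0.739 = 0.0191 mol
n(NaOH) used in back-titration = 0.0123 × 0.335 = 4.12 × 10^-3 mol
n(HCl) left over = 4.12 × 10^-3 mol (1:1 ratio)
n(HCl) consumed by analyte = 0.0191 − 4.12 × 10^-3 = 0.0150 mol
n(NaHCO3) = 0.0150 mol (1:1 ratio)
mass of NaHCO3 = 0.0150 × 84.01 = 1.26 g
% NaHCO3 = 1.26 / 2.31 × 100 = 54.6 %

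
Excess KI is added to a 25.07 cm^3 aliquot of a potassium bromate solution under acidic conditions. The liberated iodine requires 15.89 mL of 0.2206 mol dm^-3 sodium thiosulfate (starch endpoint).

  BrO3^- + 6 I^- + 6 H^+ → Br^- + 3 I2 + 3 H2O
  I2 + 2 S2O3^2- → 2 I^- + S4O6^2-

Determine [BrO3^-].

n(S2O3^2-) = 0.01589 × 0.2206 = 3.505 × 10^-3 mol
n(I2) = n(S2O3^2-)/2 = 1.753 × 10^-3 mol
From the 1:3 ratio, n(BrO3^-) in the aliquot = 1/3 × 1.753 × 10^-3 = 5.842 × 10^-4 mol
[BrO3^-] = 5.842 × 10^-4 / 0.02507 = 0.02330 mol/L

0.02330 mol/L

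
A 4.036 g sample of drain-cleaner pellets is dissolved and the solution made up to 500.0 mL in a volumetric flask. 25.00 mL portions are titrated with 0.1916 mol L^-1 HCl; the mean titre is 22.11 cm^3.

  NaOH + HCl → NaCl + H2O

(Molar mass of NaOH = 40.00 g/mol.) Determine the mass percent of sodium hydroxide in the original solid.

n(HCl) per titration = 0.02211 × 0.1916 = 4.236 × 10^-3 mol
n(NaOH) in each aliquot = 4.236 × 10^-3 mol (1:1 ratio)
n(NaOH) in the whole flask = 4.236 × 10^-3 × 500.0/25.00 = 0.08473 mol
mass of NaOH = 0.08473 × 40.00 = 3.389 g
% NaOH = 3.389 / 4.036 × 100 = 83.97 %

83.97 %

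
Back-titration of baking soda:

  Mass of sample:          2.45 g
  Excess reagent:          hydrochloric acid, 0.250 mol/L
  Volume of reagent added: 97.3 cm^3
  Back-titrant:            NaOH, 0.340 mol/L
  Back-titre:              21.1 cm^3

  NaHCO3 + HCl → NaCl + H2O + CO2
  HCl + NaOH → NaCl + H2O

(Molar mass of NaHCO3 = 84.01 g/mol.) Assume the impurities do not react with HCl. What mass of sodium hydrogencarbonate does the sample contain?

1.44 g

n(HCl) added = 0.0973 × 0.250 = 0.0243 mol
n(NaOH) used in back-titration = 0.0211 × 0.340 = 7.17 × 10^-3 mol
n(HCl) left over = 7.17 × 10^-3 mol (1:1 ratio)
n(HCl) consumed by analyte = 0.0243 − 7.17 × 10^-3 = 0.0172 mol
n(NaHCO3) = 0.0172 mol (1:1 ratio)
mass of NaHCO3 = 0.0172 × 84.01 = 1.44 g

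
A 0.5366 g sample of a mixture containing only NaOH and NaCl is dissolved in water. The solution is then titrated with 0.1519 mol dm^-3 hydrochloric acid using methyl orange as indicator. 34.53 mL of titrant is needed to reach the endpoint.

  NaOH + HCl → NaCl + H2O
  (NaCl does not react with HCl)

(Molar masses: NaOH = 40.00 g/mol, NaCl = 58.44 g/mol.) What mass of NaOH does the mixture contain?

0.2098 g

n(HCl) = 0.03453 × 0.1519 = 5.245 × 10^-3 mol
Let x = n(NaOH), y = n(NaCl).
Titrant: 1x = 5.245 × 10^-3;  mass: 40.00x + 58.44y = 0.5366
Solving, x = 5.245 × 10^-3 mol, y = 5.592 × 10^-3 mol
mass of NaOH = 5.245 × 10^-3 × 40.00 = 0.2098 g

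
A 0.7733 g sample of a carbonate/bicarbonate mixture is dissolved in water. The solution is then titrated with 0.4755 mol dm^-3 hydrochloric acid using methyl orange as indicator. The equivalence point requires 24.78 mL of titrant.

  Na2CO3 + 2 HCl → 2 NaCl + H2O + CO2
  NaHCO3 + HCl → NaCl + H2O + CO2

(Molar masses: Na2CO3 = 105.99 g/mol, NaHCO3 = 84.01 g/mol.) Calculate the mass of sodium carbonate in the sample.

n(HCl) = 0.02478 × 0.4755 = 0.01178 mol
Let x = n(Na2CO3), y = n(NaHCO3).
Titrant: 2x + 1y = 0.01178;  mass: 105.99x + 84.01y = 0.7733
Solving, x = 3.492 × 10^-3 mol, y = 4.800 × 10^-3 mol
mass of Na2CO3 = 3.492 × 10^-3 × 105.99 = 0.3701 g

0.3701 g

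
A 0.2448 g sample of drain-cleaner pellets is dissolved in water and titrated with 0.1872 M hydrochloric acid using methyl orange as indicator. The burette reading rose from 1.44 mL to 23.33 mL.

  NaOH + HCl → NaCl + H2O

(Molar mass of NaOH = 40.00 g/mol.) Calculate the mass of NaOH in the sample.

n(HCl) = 0.02189 L × 0.1872 mol/L = 4.098 × 10^-3 mol
n(NaOH) = 4.098 × 10^-3 mol (1:1 ratio)
mass of NaOH = 4.098 × 10^-3 × 40.00 g/mol = 0.1639 g

0.1639 g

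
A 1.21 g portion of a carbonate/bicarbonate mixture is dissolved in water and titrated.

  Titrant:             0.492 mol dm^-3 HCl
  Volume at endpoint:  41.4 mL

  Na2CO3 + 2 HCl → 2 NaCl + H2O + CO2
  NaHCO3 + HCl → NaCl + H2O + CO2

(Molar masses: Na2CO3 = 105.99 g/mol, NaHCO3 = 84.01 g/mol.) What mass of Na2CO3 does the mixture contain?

n(HCl) = 0.0414 × 0.492 = 0.0204 mol
Let x = n(Na2CO3), y = n(NaHCO3).
Titrant: 2x + 1y = 0.0204;  mass: 105.99x + 84.01y = 1.21
Solving, x = 8.08 × 10^-3 mol, y = 4.21 × 10^-3 mol
mass of Na2CO3 = 8.08 × 10^-3 × 105.99 = 0.856 g

0.856 g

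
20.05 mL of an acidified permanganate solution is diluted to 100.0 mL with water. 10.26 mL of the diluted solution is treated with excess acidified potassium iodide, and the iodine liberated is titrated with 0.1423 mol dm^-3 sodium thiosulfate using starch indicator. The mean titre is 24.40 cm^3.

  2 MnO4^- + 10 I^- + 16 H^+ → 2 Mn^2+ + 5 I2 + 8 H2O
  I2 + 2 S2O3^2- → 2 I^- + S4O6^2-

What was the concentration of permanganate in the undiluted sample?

n(S2O3^2-) = 0.02440 × 0.1423 = 3.472 × 10^-3 mol
n(I2) = n(S2O3^2-)/2 = 1.736 × 10^-3 mol
From the 2:5 ratio, n(MnO4^-) in the aliquot = 2/5 × 1.736 × 10^-3 = 6.944 × 10^-4 mol
[MnO4^-]_dilute = 6.944 × 10^-4 / 0.01026 = 0.06768 mol/L
[MnO4^-]_original = 0.06768 × 100.0/20.05 = 0.3376 mol/L

0.3376 mol/L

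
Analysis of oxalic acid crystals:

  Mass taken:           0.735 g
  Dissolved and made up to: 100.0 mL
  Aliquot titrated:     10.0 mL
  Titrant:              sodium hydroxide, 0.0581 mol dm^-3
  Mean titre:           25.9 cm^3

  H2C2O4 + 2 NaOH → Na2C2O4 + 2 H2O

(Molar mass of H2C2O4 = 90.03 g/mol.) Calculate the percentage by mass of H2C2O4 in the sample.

n(NaOH) per titration = 0.0259 × 0.0581 = 1.50 × 10^-3 mol
From the 1:2 ratio, n(H2C2O4) in each aliquot = 1/2 × 1.50 × 10^-3 = 7.52 × 10^-4 mol
n(H2C2O4) in the whole flask = 7.52 × 10^-4 × 100.0/10.0 = 7.52 × 10^-3 mol
mass of H2C2O4 = 7.52 × 10^-3 × 90.03 = 0.677 g
% H2C2O4 = 0.677 / 0.735 × 100 = 92.2 %

92.2 %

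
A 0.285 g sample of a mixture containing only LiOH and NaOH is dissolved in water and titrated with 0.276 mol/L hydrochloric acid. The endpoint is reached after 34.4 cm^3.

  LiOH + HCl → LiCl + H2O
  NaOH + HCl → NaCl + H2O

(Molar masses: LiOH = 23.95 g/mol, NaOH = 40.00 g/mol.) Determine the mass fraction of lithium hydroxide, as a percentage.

49.6 %

n(HCl) = 0.0344 × 0.276 = 9.49 × 10^-3 mol
Let x = n(LiOH), y = n(NaOH).
Titrant: 1x + 1y = 9.49 × 10^-3;  mass: 23.95x + 40.00y = 0.285
Solving, x = 5.91 × 10^-3 mol, y = 3.59 × 10^-3 mol
mass of LiOH = 5.91 × 10^-3 × 23.95 = 0.141 g
% LiOH = 0.141 / 0.285 × 100 = 49.6 %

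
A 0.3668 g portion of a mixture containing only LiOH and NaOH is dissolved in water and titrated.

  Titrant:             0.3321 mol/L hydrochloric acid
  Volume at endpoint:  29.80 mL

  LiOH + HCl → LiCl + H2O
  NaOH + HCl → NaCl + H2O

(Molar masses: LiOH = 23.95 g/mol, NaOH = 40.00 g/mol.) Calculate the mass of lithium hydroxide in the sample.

n(HCl) = 0.02980 × 0.3321 = 9.897 × 10^-3 mol
Let x = n(LiOH), y = n(NaOH).
Titrant: 1x + 1y = 9.897 × 10^-3;  mass: 23.95x + 40.00y = 0.3668
Solving, x = 1.811 × 10^-3 mol, y = 8.086 × 10^-3 mol
mass of LiOH = 1.811 × 10^-3 × 23.95 = 0.04337 g

0.04337 g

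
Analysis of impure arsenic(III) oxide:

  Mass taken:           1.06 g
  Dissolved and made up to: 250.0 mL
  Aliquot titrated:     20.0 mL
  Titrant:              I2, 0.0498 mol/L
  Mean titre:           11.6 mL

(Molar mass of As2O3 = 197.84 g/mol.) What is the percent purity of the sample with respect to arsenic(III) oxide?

As2O3 + 2 I2 + 2 H2O → As2O5 + 4 HI
n(I2) per titration = 0.0116 × 0.0498 = 5.78 × 10^-4 mol
From the 1:2 ratio, n(As2O3) in each aliquot = 1/2 × 5.78 × 10^-4 = 2.89 × 10^-4 mol
n(As2O3) in the whole flask = 2.89 × 10^-4 × 250.0/20.0 = 3.61 × 10^-3 mol
mass of As2O3 = 3.61 × 10^-3 × 197.84 = 0.714 g
% As2O3 = 0.714 / 1.06 × 100 = 67.4 %

67.4 %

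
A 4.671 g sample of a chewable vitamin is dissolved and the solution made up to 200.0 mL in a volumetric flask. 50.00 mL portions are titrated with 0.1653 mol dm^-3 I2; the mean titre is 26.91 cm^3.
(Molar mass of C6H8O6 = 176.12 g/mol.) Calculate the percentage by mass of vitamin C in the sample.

67.09 %

C6H8O6 + I2 → C6H6O6 + 2 HI
n(I2) per titration = 0.02691 × 0.1653 = 4.448 × 10^-3 mol
n(C6H8O6) in each aliquot = 4.448 × 10^-3 mol (1:1 ratio)
n(C6H8O6) in the whole flask = 4.448 × 10^-3 × 200.0/50.00 = 0.01779 mol
mass of C6H8O6 = 0.01779 × 176.12 = 3.134 g
% C6H8O6 = 3.134 / 4.671 × 100 = 67.09 %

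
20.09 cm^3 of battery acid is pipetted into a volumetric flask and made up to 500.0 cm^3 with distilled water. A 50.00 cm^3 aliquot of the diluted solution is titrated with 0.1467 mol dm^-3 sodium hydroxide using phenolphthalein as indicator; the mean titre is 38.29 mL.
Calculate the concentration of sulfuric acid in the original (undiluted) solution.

1.398 mol/L

H2SO4 + 2 NaOH → Na2SO4 + 2 H2O
n(NaOH) = 0.03829 × 0.1467 = 5.617 × 10^-3 mol
From the 1:2 ratio, n(H2SO4) in the aliquot = 1/2 × 5.617 × 10^-3 = 2.809 × 10^-3 mol
[H2SO4]_dilute = 2.809 × 10^-3 / 0.05000 = 0.05617 mol/L
Dilution factor = 500.0 / 20.09 = 24.89
[H2SO4]_stock = 0.05617 × 24.89 = 1.398 mol/L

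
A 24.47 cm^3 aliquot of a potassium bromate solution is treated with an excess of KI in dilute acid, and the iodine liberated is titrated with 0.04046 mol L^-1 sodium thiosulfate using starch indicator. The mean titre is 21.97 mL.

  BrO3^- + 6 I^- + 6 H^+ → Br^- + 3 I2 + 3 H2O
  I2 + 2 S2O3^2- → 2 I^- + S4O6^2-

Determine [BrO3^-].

0.006054 mol/L

n(S2O3^2-) = 0.02197 × 0.04046 = 8.889 × 10^-4 mol
n(I2) = n(S2O3^2-)/2 = 4.445 × 10^-4 mol
From the 1:3 ratio, n(BrO3^-) in the aliquot = 1/3 × 4.445 × 10^-4 = 1.482 × 10^-4 mol
[BrO3^-] = 1.482 × 10^-4 / 0.02447 = 0.006054 mol/L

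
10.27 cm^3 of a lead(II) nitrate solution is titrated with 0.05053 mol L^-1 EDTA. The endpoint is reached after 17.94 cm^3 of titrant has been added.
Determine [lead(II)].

Pb^2+ + EDTA^4- → [Pb(EDTA)]^2-
n(EDTA) = 0.01794 L × 0.05053 mol/L = 9.065 × 10^-4 mol
n(Pb2+) = 9.065 × 10^-4 mol (1:1 mole ratio)
[Pb2+] = 9.065 × 10^-4 mol / 0.01027 L = 0.08827 mol/L

0.08827 mol/L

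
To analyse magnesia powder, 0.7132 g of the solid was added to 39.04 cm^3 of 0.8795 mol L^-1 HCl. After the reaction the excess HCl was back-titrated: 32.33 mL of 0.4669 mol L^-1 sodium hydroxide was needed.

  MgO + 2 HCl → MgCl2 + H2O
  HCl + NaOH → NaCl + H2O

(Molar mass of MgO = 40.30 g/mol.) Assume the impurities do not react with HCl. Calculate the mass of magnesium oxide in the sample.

0.3877 g

n(HCl) added = 0.03904 × 0.8795 = 0.03434 mol
n(NaOH) used in back-titration = 0.03233 × 0.4669 = 0.01509 mol
n(HCl) left over = 0.01509 mol (1:1 ratio)
n(HCl) consumed by analyte = 0.03434 − 0.01509 = 0.01924 mol
From the 1:2 ratio, n(MgO) = 1/2 × 0.01924 = 9.620 × 10^-3 mol
mass of MgO = 9.620 × 10^-3 × 40.30 = 0.3877 g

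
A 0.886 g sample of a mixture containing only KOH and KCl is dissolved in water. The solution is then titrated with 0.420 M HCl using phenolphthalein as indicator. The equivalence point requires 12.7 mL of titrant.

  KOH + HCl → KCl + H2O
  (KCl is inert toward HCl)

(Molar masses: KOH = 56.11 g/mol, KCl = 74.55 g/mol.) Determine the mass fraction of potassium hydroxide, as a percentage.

33.8 %

n(HCl) = 0.0127 × 0.420 = 5.33 × 10^-3 mol
Let x = n(KOH), y = n(KCl).
Titrant: 1x = 5.33 × 10^-3;  mass: 56.11x + 74.55y = 0.886
Solving, x = 5.33 × 10^-3 mol, y = 7.87 × 10^-3 mol
mass of KOH = 5.33 × 10^-3 × 56.11 = 0.299 g
% KOH = 0.299 / 0.886 × 100 = 33.8 %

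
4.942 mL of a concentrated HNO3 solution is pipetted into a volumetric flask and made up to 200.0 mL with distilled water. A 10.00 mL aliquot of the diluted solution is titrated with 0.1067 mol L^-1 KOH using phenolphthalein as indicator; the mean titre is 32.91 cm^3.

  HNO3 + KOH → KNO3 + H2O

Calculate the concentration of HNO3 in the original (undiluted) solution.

14.21 mol/L

n(KOH) = 0.03291 × 0.1067 = 3.511 × 10^-3 mol
n(HNO3) in the aliquot = 3.511 × 10^-3 mol (1:1 ratio)
[HNO3]_dilute = 3.511 × 10^-3 / 0.01000 = 0.3511 mol/L
Dilution factor = 200.0 / 4.942 = 40.47
[HNO3]_stock = 0.3511 × 40.47 = 14.21 mol/L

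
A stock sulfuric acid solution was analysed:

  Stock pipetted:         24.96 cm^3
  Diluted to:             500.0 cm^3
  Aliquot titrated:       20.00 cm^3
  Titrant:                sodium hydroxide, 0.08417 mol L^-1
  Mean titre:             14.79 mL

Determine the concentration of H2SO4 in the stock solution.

H2SO4 + 2 NaOH → Na2SO4 + 2 H2O
n(NaOH) = 0.01479 × 0.08417 = 1.245 × 10^-3 mol
From the 1:2 ratio, n(H2SO4) in the aliquot = 1/2 × 1.245 × 10^-3 = 6.224 × 10^-4 mol
[H2SO4]_dilute = 6.224 × 10^-4 / 0.02000 = 0.03112 mol/L
Dilution factor = 500.0 / 24.96 = 20.03
[H2SO4]_stock = 0.03112 × 20.03 = 0.6234 mol/L

0.6234 mol/L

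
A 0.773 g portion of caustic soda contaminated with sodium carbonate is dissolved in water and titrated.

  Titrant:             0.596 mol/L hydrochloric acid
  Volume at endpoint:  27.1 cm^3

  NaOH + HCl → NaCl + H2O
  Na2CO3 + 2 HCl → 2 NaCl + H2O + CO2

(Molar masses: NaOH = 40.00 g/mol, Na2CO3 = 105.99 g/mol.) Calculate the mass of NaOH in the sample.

n(HCl) = 0.0271 × 0.596 = 0.0162 mol
Let x = n(NaOH), y = n(Na2CO3).
Titrant: 1x + 2y = 0.0162;  mass: 40.00x + 105.99y = 0.773
Solving, x = 6.38 × 10^-3 mol, y = 4.88 × 10^-3 mol
mass of NaOH = 6.38 × 10^-3 × 40.00 = 0.255 g

0.255 g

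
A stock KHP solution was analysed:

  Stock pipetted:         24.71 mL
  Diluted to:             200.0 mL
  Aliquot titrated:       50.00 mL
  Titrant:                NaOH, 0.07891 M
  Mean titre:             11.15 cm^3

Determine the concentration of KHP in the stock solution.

0.1424 M

KHC8H4O4 + NaOH → KNaC8H4O4 + H2O
n(NaOH) = 0.01115 × 0.07891 = 8.798 × 10^-4 mol
n(KHC8H4O4) in the aliquot = 8.798 × 10^-4 mol (1:1 ratio)
[KHC8H4O4]_dilute = 8.798 × 10^-4 / 0.05000 = 0.01760 mol/L
Dilution factor = 200.0 / 24.71 = 8.094
[KHC8H4O4]_stock = 0.01760 × 8.094 = 0.1424 mol/L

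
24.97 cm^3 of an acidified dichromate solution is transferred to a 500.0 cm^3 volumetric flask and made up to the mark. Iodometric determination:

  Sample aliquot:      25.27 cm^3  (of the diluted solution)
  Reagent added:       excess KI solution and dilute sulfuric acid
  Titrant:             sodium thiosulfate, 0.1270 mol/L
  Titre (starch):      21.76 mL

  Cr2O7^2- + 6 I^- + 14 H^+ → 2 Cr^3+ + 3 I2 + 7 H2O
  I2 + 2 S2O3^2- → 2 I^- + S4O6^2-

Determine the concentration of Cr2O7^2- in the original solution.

0.3650 mol/L

n(S2O3^2-) = 0.02176 × 0.1270 = 2.764 × 10^-3 mol
n(I2) = n(S2O3^2-)/2 = 1.382 × 10^-3 mol
From the 1:3 ratio, n(Cr2O7^2-) in the aliquot = 1/3 × 1.382 × 10^-3 = 4.606 × 10^-4 mol
[Cr2O7^2-]_dilute = 4.606 × 10^-4 / 0.02527 = 0.01823 mol/L
[Cr2O7^2-]_original = 0.01823 × 500.0/24.97 = 0.3650 mol/L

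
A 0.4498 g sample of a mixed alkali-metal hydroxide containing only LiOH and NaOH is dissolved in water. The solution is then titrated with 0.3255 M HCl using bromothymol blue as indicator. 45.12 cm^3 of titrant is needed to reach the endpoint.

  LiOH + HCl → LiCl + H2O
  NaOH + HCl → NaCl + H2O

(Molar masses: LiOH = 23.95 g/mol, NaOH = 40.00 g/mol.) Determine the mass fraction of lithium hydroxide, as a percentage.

45.67 %

n(HCl) = 0.04512 × 0.3255 = 0.01469 mol
Let x = n(LiOH), y = n(NaOH).
Titrant: 1x + 1y = 0.01469;  mass: 23.95x + 40.00y = 0.4498
Solving, x = 8.577 × 10^-3 mol, y = 6.109 × 10^-3 mol
mass of LiOH = 8.577 × 10^-3 × 23.95 = 0.2054 g
% LiOH = 0.2054 / 0.4498 × 100 = 45.67 %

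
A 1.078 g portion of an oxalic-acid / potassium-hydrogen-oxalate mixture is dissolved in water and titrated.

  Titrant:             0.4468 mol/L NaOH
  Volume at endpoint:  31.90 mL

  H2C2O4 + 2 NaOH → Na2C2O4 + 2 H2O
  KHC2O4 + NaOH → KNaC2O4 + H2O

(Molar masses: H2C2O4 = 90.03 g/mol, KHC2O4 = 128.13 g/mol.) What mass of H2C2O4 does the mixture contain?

0.4052 g

n(NaOH) = 0.03190 × 0.4468 = 0.01425 mol
Let x = n(H2C2O4), y = n(KHC2O4).
Titrant: 2x + 1y = 0.01425;  mass: 90.03x + 128.13y = 1.078
Solving, x = 4.501 × 10^-3 mol, y = 5.251 × 10^-3 mol
mass of H2C2O4 = 4.501 × 10^-3 × 90.03 = 0.4052 g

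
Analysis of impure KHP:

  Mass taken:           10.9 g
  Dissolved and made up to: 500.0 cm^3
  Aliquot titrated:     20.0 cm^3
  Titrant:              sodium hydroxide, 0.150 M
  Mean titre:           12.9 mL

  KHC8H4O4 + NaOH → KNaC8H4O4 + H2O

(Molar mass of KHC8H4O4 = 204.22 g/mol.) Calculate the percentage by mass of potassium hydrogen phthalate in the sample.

90.6 %

n(NaOH) per titration = 0.0129 × 0.150 = 1.94 × 10^-3 mol
n(KHC8H4O4) in each aliquot = 1.94 × 10^-3 mol (1:1 ratio)
n(KHC8H4O4) in the whole flask = 1.94 × 10^-3 × 500.0/20.0 = 0.0484 mol
mass of KHC8H4O4 = 0.0484 × 204.22 = 9.88 g
% KHC8H4O4 = 9.88 / 10.9 × 100 = 90.6 %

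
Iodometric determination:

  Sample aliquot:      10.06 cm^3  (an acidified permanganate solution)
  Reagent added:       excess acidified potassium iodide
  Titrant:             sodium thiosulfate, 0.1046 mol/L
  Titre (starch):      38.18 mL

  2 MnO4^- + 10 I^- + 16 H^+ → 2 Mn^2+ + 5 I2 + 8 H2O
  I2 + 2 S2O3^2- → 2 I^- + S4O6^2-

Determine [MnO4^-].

n(S2O3^2-) = 0.03818 × 0.1046 = 3.994 × 10^-3 mol
n(I2) = n(S2O3^2-)/2 = 1.997 × 10^-3 mol
From the 2:5 ratio, n(MnO4^-) in the aliquot = 2/5 × 1.997 × 10^-3 = 7.987 × 10^-4 mol
[MnO4^-] = 7.987 × 10^-4 / 0.01006 = 0.07940 mol/L

0.07940 mol/L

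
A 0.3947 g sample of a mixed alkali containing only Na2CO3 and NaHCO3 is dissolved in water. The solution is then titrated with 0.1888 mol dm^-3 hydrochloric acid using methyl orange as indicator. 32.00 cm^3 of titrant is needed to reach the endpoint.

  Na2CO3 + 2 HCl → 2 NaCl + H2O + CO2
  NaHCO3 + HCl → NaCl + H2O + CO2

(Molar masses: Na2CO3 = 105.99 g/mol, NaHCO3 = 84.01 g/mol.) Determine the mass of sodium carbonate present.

n(HCl) = 0.03200 × 0.1888 = 6.042 × 10^-3 mol
Let x = n(Na2CO3), y = n(NaHCO3).
Titrant: 2x + 1y = 6.042 × 10^-3;  mass: 105.99x + 84.01y = 0.3947
Solving, x = 1.819 × 10^-3 mol, y = 2.403 × 10^-3 mol
mass of Na2CO3 = 1.819 × 10^-3 × 105.99 = 0.1928 g

0.1928 g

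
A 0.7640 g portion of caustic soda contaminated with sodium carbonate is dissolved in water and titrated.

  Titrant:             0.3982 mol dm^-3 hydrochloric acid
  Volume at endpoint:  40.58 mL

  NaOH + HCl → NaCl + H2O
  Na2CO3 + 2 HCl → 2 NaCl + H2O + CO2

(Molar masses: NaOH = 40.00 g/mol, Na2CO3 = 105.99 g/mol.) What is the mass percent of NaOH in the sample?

37.20 %

n(HCl) = 0.04058 × 0.3982 = 0.01616 mol
Let x = n(NaOH), y = n(Na2CO3).
Titrant: 1x + 2y = 0.01616;  mass: 40.00x + 105.99y = 0.7640
Solving, x = 7.106 × 10^-3 mol, y = 4.526 × 10^-3 mol
mass of NaOH = 7.106 × 10^-3 × 40.00 = 0.2842 g
% NaOH = 0.2842 / 0.7640 × 100 = 37.20 %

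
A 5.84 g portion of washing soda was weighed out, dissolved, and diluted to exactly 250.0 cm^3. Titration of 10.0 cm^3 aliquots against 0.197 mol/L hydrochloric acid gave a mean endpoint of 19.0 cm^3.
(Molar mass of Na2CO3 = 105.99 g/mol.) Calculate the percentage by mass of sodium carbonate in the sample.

84.9 %

Na2CO3 + 2 HCl → 2 NaCl + H2O + CO2
n(HCl) per titration = 0.0190 × 0.197 = 3.74 × 10^-3 mol
From the 1:2 ratio, n(Na2CO3) in each aliquot = 1/2 × 3.74 × 10^-3 = 1.87 × 10^-3 mol
n(Na2CO3) in the whole flask = 1.87 × 10^-3 × 250.0/10.0 = 0.0468 mol
mass of Na2CO3 = 0.0468 × 105.99 = 4.96 g
% Na2CO3 = 4.96 / 5.84 × 100 = 84.9 %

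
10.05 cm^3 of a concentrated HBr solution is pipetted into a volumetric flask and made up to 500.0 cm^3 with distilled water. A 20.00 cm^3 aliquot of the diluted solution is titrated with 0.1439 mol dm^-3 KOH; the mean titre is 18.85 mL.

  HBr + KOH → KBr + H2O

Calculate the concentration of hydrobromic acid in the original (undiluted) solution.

6.748 mol/L

n(KOH) = 0.01885 × 0.1439 = 2.713 × 10^-3 mol
n(HBr) in the aliquot = 2.713 × 10^-3 mol (1:1 ratio)
[HBr]_dilute = 2.713 × 10^-3 / 0.02000 = 0.1356 mol/L
Dilution factor = 500.0 / 10.05 = 49.75
[HBr]_stock = 0.1356 × 49.75 = 6.748 mol/L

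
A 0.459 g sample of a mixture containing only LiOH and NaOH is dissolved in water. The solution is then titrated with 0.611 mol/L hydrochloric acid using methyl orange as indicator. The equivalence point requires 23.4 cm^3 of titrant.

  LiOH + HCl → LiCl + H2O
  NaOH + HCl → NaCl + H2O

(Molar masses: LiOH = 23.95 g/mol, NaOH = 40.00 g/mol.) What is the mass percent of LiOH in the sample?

n(HCl) = 0.0234 × 0.611 = 0.0143 mol
Let x = n(LiOH), y = n(NaOH).
Titrant: 1x + 1y = 0.0143;  mass: 23.95x + 40.00y = 0.459
Solving, x = 7.03 × 10^-3 mol, y = 7.26 × 10^-3 mol
mass of LiOH = 7.03 × 10^-3 × 23.95 = 0.168 g
% LiOH = 0.168 / 0.459 × 100 = 36.7 %

36.7 %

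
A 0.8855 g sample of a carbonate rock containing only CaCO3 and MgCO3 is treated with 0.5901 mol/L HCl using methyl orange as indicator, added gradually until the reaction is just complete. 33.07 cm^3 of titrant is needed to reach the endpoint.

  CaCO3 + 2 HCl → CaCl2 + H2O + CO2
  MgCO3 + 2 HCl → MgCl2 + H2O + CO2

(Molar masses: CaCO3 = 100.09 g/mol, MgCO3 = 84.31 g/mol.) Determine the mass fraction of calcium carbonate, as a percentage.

45.03 %

n(HCl) = 0.03307 × 0.5901 = 0.01951 mol
Let x = n(CaCO3), y = n(MgCO3).
Titrant: 2x + 2y = 0.01951;  mass: 100.09x + 84.31y = 0.8855
Solving, x = 3.984 × 10^-3 mol, y = 5.774 × 10^-3 mol
mass of CaCO3 = 3.984 × 10^-3 × 100.09 = 0.3987 g
% CaCO3 = 0.3987 / 0.8855 × 100 = 45.03 %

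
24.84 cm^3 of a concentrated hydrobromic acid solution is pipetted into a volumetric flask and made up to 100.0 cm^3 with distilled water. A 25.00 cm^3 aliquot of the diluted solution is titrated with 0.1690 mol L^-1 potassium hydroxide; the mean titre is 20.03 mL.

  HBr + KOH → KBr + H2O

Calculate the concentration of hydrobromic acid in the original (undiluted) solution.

n(KOH) = 0.02003 × 0.1690 = 3.385 × 10^-3 mol
n(HBr) in the aliquot = 3.385 × 10^-3 mol (1:1 ratio)
[HBr]_dilute = 3.385 × 10^-3 / 0.02500 = 0.1354 mol/L
Dilution factor = 100.0 / 24.84 = 4.026
[HBr]_stock = 0.1354 × 4.026 = 0.5451 mol/L

0.5451 mol/L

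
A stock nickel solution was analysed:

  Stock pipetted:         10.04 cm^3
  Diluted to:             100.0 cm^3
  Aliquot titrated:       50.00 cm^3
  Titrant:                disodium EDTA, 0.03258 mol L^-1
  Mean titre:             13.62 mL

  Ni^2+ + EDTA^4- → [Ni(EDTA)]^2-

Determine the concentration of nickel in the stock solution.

0.08839 mol/L

n(EDTA) = 0.01362 × 0.03258 = 4.437 × 10^-4 mol
n(Ni2+) in the aliquot = 4.437 × 10^-4 mol (1:1 ratio)
[Ni2+]_dilute = 4.437 × 10^-4 / 0.05000 = 0.008875 mol/L
Dilution factor = 100.0 / 10.04 = 9.960
[Ni2+]_stock = 0.008875 × 9.960 = 0.08839 mol/L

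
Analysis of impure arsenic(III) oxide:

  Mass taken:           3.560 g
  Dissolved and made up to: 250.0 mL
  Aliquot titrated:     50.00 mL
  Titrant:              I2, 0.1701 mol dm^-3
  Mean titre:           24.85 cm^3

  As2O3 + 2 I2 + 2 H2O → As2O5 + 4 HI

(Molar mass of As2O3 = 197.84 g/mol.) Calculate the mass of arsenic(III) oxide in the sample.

n(I2) per titration = 0.02485 × 0.1701 = 4.227 × 10^-3 mol
From the 1:2 ratio, n(As2O3) in each aliquot = 1/2 × 4.227 × 10^-3 = 2.113 × 10^-3 mol
n(As2O3) in the whole flask = 2.113 × 10^-3 × 250.0/50.00 = 0.01057 mol
mass of As2O3 = 0.01057 × 197.84 = 2.091 g

2.091 g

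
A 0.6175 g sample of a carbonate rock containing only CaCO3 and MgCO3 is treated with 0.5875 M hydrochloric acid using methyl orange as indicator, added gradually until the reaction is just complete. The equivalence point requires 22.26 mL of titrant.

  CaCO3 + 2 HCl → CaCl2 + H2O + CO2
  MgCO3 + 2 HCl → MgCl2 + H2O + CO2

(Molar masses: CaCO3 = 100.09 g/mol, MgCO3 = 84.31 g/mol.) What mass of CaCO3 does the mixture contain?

n(HCl) = 0.02226 × 0.5875 = 0.01308 mol
Let x = n(CaCO3), y = n(MgCO3).
Titrant: 2x + 2y = 0.01308;  mass: 100.09x + 84.31y = 0.6175
Solving, x = 4.196 × 10^-3 mol, y = 2.343 × 10^-3 mol
mass of CaCO3 = 4.196 × 10^-3 × 100.09 = 0.4199 g

0.4199 g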